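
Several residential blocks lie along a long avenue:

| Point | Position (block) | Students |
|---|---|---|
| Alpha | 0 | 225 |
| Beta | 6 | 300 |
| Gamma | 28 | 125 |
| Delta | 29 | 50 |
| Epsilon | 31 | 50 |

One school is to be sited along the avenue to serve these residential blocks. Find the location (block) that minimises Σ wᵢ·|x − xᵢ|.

For a sum of weighted absolute distances on a line, the optimum is the weighted median (not the mean). Total weight W = 750; half-weight = 375.
Sort by position and accumulate weight:
  block 0 (Alpha, w=225) → cum 225
  block 6 (Beta, w=300) → cum 525  ≥ 375 → median here
  block 28 (Gamma, w=125) → cum 650
  block 29 (Delta, w=50) → cum 700
  block 31 (Epsilon, w=50) → cum 750
Optimal location: block 6.

x = 6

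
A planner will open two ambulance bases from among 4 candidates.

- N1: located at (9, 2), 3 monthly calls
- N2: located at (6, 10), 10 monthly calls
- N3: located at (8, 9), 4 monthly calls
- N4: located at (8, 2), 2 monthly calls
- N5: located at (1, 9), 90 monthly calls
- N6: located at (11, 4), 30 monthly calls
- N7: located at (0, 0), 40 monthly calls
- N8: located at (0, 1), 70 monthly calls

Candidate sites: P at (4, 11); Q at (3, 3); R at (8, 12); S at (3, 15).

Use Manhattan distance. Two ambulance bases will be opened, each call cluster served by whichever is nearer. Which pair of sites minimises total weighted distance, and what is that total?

Evaluate every pair (each demand assigned to the nearer of the two):
  {P, Q}: total = 1397
  {Q, R}: total = 1665
  {Q, S}: total = 1737
  {P, R}: total = 2455
  {P, S}: total = 2572
  {R, S}: total = 3065
Best pair: {P, Q} with total 1397.

{P, Q}, total 1397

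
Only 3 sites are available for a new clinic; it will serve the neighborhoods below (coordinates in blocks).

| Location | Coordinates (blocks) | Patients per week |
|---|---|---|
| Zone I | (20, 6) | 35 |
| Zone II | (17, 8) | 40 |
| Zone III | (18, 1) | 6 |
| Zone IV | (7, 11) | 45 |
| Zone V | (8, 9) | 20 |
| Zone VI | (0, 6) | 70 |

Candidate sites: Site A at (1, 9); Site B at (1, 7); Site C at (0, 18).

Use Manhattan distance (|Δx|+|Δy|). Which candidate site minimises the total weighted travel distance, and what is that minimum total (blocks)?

Site B, total 2288 blocks

Total weighted distance at each candidate:
  Site A (1, 9): total = 2380
  Site B (1, 7): total = 2288
  Site C (0, 18): total = 4220
Minimum is at Site B with total 2288 blocks.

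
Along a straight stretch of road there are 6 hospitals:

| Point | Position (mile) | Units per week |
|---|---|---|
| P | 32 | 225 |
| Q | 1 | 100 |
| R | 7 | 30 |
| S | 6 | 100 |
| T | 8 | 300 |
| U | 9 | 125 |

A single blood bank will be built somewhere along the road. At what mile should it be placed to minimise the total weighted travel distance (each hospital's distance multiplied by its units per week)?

x = 8

For a sum of weighted absolute distances on a line, the optimum is the weighted median (not the mean). Total weight W = 880; half-weight = 440.
Sort by position and accumulate weight:
  mile 1 (Q, w=100) → cum 100
  mile 6 (S, w=100) → cum 200
  mile 7 (R, w=30) → cum 230
  mile 8 (T, w=300) → cum 530  ≥ 440 → median here
  mile 9 (U, w=125) → cum 655
  mile 32 (P, w=225) → cum 880
Optimal location: mile 8.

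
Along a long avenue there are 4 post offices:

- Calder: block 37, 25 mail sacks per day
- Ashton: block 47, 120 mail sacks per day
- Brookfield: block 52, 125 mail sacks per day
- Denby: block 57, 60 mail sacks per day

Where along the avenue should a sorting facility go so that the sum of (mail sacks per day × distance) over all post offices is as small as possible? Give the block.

x = 52

For a sum of weighted absolute distances on a line, the optimum is the weighted median (not the mean). Total weight W = 330; half-weight = 165.
Sort by position and accumulate weight:
  block 37 (Calder, w=25) → cum 25
  block 47 (Ashton, w=120) → cum 145
  block 52 (Brookfield, w=125) → cum 270  ≥ 165 → median here
  block 57 (Denby, w=60) → cum 330
Optimal location: block 52.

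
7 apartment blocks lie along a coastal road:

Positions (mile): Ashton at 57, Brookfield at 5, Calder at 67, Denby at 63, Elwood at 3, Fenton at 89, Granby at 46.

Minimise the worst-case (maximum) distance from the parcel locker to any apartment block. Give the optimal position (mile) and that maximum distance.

location 46, max distance 43

The 1-center on a line is the midpoint of the two extreme points: leftmost at 3, rightmost at 89.
Optimal location = (3 + 89)/2 = 46; maximum distance = (89 − 3)/2 = 43.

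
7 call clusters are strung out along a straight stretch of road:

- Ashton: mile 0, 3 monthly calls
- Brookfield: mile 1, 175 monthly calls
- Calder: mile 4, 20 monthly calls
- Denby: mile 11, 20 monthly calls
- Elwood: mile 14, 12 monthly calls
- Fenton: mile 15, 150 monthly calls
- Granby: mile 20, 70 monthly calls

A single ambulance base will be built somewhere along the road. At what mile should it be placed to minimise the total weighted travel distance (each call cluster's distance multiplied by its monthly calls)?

x = 14

For a sum of weighted absolute distances on a line, the optimum is the weighted median (not the mean). Total weight W = 450; half-weight = 225.
Sort by position and accumulate weight:
  mile 0 (Ashton, w=3) → cum 3
  mile 1 (Brookfield, w=175) → cum 178
  mile 4 (Calder, w=20) → cum 198
  mile 11 (Denby, w=20) → cum 218
  mile 14 (Elwood, w=12) → cum 230  ≥ 225 → median here
  mile 15 (Fenton, w=150) → cum 380
  mile 20 (Granby, w=70) → cum 450
Optimal location: mile 14.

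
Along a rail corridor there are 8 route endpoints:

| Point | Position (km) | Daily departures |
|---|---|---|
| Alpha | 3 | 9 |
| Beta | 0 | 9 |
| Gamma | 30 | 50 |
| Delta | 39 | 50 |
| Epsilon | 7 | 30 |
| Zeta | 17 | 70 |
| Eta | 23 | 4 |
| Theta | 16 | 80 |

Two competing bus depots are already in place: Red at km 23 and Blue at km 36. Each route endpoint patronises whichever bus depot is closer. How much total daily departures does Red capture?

The indifferent point is the midpoint (23+36)/2 = 29.5; route endpoints left of it (closer to Red at 23) go to Red, those right go to Blue.
  Beta at 0 (w=9) → Red
  Alpha at 3 (w=9) → Red
  Epsilon at 7 (w=30) → Red
  Theta at 16 (w=80) → Red
  Zeta at 17 (w=70) → Red
  Eta at 23 (w=4) → Red
  Gamma at 30 (w=50) → Blue
  Delta at 39 (w=50) → Blue
Red captures 202; Blue captures 100.

202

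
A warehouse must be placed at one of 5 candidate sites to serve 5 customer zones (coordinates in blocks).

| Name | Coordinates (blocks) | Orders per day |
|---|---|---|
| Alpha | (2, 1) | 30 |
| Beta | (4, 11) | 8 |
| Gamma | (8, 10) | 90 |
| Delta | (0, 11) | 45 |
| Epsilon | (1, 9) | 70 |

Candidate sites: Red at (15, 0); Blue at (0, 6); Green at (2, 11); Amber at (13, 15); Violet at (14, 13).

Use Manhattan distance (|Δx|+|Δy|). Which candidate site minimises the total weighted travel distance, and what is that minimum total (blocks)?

Total weighted distance at each candidate:
  Red (15, 0): total = 4906
  Blue (0, 6): total = 1867
  Green (2, 11): total = 1246
  Amber (13, 15): total = 3779
  Violet (14, 13): total = 3536
Minimum is at Green with total 1246 blocks.

Green, total 1246 blocks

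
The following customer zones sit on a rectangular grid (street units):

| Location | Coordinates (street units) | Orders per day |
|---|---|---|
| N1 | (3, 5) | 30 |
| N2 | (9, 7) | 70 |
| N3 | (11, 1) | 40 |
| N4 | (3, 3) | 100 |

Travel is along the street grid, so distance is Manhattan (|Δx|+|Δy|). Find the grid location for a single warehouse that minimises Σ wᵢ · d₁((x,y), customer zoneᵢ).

(3, 3)

Manhattan distance separates: Σwᵢ(|x−xᵢ|+|y−yᵢ|) = Σwᵢ|x−xᵢ| + Σwᵢ|y−yᵢ|, so x and y are optimised independently as 1-D weighted medians.
Total weight W = 240; half = 120.
x-coordinate, sorted with cumulative weight:
  x=3 (N1, w=30) cum 30
  x=3 (N4, w=100) cum 130  ← median
  x=9 (N2, w=70) cum 200
  x=11 (N3, w=40) cum 240
⇒ x* = 3
y-coordinate, sorted with cumulative weight:
  y=1 (N3, w=40) cum 40
  y=3 (N4, w=100) cum 140  ← median
  y=5 (N1, w=30) cum 170
  y=7 (N2, w=70) cum 240
⇒ y* = 3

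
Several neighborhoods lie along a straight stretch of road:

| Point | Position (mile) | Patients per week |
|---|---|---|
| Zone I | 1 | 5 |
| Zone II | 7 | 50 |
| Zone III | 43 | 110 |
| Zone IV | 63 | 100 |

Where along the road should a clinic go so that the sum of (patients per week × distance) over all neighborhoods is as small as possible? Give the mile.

For a sum of weighted absolute distances on a line, the optimum is the weighted median (not the mean). Total weight W = 265; half-weight = 132.5.
Sort by position and accumulate weight:
  mile 1 (Zone I, w=5) → cum 5
  mile 7 (Zone II, w=50) → cum 55
  mile 43 (Zone III, w=110) → cum 165  ≥ 132.5 → median here
  mile 63 (Zone IV, w=100) → cum 265
Optimal location: mile 43.

x = 43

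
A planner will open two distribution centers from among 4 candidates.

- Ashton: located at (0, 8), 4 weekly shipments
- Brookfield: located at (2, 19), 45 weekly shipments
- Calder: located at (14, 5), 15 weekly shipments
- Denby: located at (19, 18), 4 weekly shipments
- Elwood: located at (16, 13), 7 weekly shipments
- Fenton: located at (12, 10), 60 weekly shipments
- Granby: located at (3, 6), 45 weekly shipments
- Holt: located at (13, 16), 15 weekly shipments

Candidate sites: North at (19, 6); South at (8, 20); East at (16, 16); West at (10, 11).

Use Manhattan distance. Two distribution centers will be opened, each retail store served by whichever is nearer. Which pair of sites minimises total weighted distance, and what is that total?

Evaluate every pair (each demand assigned to the nearer of the two):
  {South, West}: total = 1465
  {East, West}: total = 1728
  {North, West}: total = 1806
  {North, South}: total = 2118
  {South, East}: total = 2131
  {North, East}: total = 2345
Best pair: {South, West} with total 1465.

{South, West}, total 1465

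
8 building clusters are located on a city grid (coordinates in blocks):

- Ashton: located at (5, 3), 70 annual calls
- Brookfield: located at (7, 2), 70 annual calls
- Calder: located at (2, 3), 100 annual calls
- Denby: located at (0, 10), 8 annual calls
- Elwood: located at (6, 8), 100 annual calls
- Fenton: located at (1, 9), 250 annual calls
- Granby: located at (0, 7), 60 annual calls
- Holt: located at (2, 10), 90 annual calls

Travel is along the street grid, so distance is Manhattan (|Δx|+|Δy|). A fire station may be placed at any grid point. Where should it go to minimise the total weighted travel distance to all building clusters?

Manhattan distance separates: Σwᵢ(|x−xᵢ|+|y−yᵢ|) = Σwᵢ|x−xᵢ| + Σwᵢ|y−yᵢ|, so x and y are optimised independently as 1-D weighted medians.
Total weight W = 748; half = 374.
x-coordinate, sorted with cumulative weight:
  x=0 (Denby, w=8) cum 8
  x=0 (Granby, w=60) cum 68
  x=1 (Fenton, w=250) cum 318
  x=2 (Calder, w=100) cum 418  ← median
  x=2 (Holt, w=90) cum 508
  x=5 (Ashton, w=70) cum 578
  x=6 (Elwood, w=100) cum 678
  x=7 (Brookfield, w=70) cum 748
⇒ x* = 2
y-coordinate, sorted with cumulative weight:
  y=2 (Brookfield, w=70) cum 70
  y=3 (Ashton, w=70) cum 140
  y=3 (Calder, w=100) cum 240
  y=7 (Granby, w=60) cum 300
  y=8 (Elwood, w=100) cum 400  ← median
  y=9 (Fenton, w=250) cum 650
  y=10 (Denby, w=8) cum 658
  y=10 (Holt, w=90) cum 748
⇒ y* = 8

(2, 8)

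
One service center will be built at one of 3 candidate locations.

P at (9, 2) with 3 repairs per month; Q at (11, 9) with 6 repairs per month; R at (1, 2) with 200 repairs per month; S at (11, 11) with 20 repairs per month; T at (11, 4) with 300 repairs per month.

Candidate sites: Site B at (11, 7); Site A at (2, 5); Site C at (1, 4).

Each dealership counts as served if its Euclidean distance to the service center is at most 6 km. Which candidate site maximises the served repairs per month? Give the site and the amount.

Coverage radius r = 6 km; a point is covered iff (Δx)²+(Δy)² ≤ 6² = 36.
  Site B (11, 7): covers {P, Q, S, T} → 329
  Site A (2, 5): covers {R} → 200
  Site C (1, 4): covers {R} → 200
Maximum coverage at Site B: 329 repairs per month.

Site B, covering 329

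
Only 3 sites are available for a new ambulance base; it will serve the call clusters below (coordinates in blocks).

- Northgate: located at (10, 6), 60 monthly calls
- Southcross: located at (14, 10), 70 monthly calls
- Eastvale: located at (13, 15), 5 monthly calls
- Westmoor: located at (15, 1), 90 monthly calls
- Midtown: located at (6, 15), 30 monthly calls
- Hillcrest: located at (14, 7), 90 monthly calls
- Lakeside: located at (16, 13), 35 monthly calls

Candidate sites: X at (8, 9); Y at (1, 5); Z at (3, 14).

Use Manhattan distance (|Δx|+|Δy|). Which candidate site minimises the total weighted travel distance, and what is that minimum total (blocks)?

X, total 3575 blocks

Total weighted distance at each candidate:
  X (8, 9): total = 3575
  Y (1, 5): total = 6195
  Z (3, 14): total = 6485
Minimum is at X with total 3575 blocks.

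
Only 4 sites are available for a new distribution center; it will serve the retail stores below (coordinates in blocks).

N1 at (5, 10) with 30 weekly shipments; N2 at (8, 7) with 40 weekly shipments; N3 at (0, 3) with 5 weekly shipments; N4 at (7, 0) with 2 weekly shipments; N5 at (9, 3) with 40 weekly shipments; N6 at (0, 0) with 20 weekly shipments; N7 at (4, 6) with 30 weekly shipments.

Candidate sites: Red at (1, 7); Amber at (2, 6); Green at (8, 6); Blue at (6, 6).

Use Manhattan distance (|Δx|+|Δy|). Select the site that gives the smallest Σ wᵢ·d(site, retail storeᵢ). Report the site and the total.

Blue, total 869 blocks

Total weighted distance at each candidate:
  Red (1, 7): total = 1301
  Amber (2, 6): total = 1157
  Green (8, 6): total = 879
  Blue (6, 6): total = 869
Minimum is at Blue with total 869 blocks.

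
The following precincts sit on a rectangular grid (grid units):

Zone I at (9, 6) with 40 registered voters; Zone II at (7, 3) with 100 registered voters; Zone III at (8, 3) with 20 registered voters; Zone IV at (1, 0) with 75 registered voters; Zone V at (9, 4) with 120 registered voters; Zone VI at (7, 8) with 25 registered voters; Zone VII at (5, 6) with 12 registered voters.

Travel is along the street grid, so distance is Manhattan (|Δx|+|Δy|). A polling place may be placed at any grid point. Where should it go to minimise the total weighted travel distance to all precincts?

Manhattan distance separates: Σwᵢ(|x−xᵢ|+|y−yᵢ|) = Σwᵢ|x−xᵢ| + Σwᵢ|y−yᵢ|, so x and y are optimised independently as 1-D weighted medians.
Total weight W = 392; half = 196.
x-coordinate, sorted with cumulative weight:
  x=1 (Zone IV, w=75) cum 75
  x=5 (Zone VII, w=12) cum 87
  x=7 (Zone II, w=100) cum 187
  x=7 (Zone VI, w=25) cum 212  ← median
  x=8 (Zone III, w=20) cum 232
  x=9 (Zone I, w=40) cum 272
  x=9 (Zone V, w=120) cum 392
⇒ x* = 7
y-coordinate, sorted with cumulative weight:
  y=0 (Zone IV, w=75) cum 75
  y=3 (Zone II, w=100) cum 175
  y=3 (Zone III, w=20) cum 195
  y=4 (Zone V, w=120) cum 315  ← median
  y=6 (Zone I, w=40) cum 355
  y=6 (Zone VII, w=12) cum 367
  y=8 (Zone VI, w=25) cum 392
⇒ y* = 4

(7, 4)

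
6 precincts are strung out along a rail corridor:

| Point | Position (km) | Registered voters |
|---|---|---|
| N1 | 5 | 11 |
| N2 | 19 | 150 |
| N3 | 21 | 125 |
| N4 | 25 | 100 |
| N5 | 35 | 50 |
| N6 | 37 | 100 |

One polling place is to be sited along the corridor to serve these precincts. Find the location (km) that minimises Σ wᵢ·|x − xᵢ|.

x = 21

For a sum of weighted absolute distances on a line, the optimum is the weighted median (not the mean). Total weight W = 536; half-weight = 268.
Sort by position and accumulate weight:
  km 5 (N1, w=11) → cum 11
  km 19 (N2, w=150) → cum 161
  km 21 (N3, w=125) → cum 286  ≥ 268 → median here
  km 25 (N4, w=100) → cum 386
  km 35 (N5, w=50) → cum 436
  km 37 (N6, w=100) → cum 536
Optimal location: km 21.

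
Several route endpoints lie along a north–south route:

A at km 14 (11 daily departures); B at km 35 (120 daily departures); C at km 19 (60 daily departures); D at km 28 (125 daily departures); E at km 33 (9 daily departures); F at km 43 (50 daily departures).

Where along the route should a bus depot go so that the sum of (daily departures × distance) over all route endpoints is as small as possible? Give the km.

x = 28

For a sum of weighted absolute distances on a line, the optimum is the weighted median (not the mean). Total weight W = 375; half-weight = 187.5.
Sort by position and accumulate weight:
  km 14 (A, w=11) → cum 11
  km 19 (C, w=60) → cum 71
  km 28 (D, w=125) → cum 196  ≥ 187.5 → median here
  km 33 (E, w=9) → cum 205
  km 35 (B, w=120) → cum 325
  km 43 (F, w=50) → cum 375
Optimal location: km 28.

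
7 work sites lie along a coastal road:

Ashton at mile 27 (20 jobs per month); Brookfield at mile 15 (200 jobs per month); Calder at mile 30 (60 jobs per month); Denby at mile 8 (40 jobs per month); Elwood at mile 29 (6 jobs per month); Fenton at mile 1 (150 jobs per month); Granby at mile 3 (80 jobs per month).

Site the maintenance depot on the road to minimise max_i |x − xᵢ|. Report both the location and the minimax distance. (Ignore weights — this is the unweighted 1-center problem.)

location 15.5, max distance 14.5

The 1-center on a line is the midpoint of the two extreme points: leftmost at 1, rightmost at 30.
Optimal location = (1 + 30)/2 = 15.5; maximum distance = (30 − 1)/2 = 14.5.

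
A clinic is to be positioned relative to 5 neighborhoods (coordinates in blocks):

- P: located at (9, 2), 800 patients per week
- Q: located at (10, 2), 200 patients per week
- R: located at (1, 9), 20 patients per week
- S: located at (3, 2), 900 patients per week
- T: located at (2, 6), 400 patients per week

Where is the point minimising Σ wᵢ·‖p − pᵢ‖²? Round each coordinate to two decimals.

(5.48, 2.75)

The minimiser of Σwᵢ‖p−pᵢ‖² is the weighted centroid p* = (Σwᵢpᵢ)/(Σwᵢ).
Σwᵢ = 2320.
Σwᵢxᵢ = 800·9 + 200·10 + 20·1 + 900·3 + 400·2 = 12720.
Σwᵢyᵢ = 800·2 + 200·2 + 20·9 + 900·2 + 400·6 = 6380.
x* = 12720/2320 = 5.48, y* = 6380/2320 = 2.75.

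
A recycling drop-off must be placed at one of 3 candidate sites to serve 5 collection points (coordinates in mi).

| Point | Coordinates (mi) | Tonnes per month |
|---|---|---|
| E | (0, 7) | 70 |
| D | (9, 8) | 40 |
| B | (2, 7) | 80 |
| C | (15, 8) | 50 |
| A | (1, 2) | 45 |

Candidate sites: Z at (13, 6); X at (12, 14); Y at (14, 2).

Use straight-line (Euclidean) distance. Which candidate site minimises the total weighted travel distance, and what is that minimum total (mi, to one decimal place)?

Z, total 2685.8 mi

Total weighted distance at each candidate:
  Z (13, 6): total = 2685.8
  X (12, 14): total = 3285.3
  Y (14, 2): total = 3282.2
Minimum is at Z with total 2685.8 mi.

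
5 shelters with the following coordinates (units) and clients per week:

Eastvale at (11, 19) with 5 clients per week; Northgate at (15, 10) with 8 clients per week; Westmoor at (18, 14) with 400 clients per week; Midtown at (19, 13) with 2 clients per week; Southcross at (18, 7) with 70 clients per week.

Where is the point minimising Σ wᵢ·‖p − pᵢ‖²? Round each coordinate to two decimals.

The minimiser of Σwᵢ‖p−pᵢ‖² is the weighted centroid p* = (Σwᵢpᵢ)/(Σwᵢ).
Σwᵢ = 485.
Σwᵢxᵢ = 5·11 + 8·15 + 400·18 + 2·19 + 70·18 = 8673.
Σwᵢyᵢ = 5·19 + 8·10 + 400·14 + 2·13 + 70·7 = 6291.
x* = 8673/485 = 17.88, y* = 6291/485 = 12.97.

(17.88, 12.97)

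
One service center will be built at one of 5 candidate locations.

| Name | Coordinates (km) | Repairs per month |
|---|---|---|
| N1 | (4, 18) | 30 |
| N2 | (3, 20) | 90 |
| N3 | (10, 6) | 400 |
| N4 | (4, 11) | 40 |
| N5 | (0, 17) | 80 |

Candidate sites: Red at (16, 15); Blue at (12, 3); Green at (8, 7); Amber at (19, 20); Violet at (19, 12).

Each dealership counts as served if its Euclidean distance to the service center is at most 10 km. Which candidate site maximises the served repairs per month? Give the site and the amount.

Coverage radius r = 10 km; a point is covered iff (Δx)²+(Δy)² ≤ 10² = 100.
  Red (16, 15): covers {none} → 0
  Blue (12, 3): covers {N3} → 400
  Green (8, 7): covers {N3, N4} → 440
  Amber (19, 20): covers {none} → 0
  Violet (19, 12): covers {none} → 0
Maximum coverage at Green: 440 repairs per month.

Green, covering 440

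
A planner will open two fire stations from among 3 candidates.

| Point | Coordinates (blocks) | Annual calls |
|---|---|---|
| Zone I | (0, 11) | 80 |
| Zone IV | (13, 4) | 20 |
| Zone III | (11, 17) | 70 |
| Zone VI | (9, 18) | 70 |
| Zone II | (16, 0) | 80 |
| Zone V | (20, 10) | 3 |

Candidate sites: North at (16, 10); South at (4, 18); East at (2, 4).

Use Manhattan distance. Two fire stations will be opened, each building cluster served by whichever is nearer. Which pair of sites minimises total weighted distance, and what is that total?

{North, South}, total 2782

Evaluate every pair (each demand assigned to the nearer of the two):
  {North, South}: total = 2782
  {South, East}: total = 3362
  {North, East}: total = 3602
Best pair: {North, South} with total 2782.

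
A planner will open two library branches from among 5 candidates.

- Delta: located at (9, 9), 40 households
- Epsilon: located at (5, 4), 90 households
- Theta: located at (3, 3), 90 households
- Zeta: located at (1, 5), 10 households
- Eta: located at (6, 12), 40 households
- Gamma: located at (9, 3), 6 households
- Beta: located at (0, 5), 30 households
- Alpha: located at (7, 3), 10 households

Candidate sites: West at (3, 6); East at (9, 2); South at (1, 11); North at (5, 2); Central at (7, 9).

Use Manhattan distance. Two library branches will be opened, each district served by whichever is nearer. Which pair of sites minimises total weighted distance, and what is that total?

Evaluate every pair (each demand assigned to the nearer of the two):
  {North, Central}: total = 1060
  {West, Central}: total = 1128
  {West, North}: total = 1380
  {South, North}: total = 1420
  {West, East}: total = 1456
  {West, South}: total = 1504
  {East, North}: total = 1516
  {East, Central}: total = 1876
  {East, South}: total = 1996
  {South, Central}: total = 2148
Best pair: {North, Central} with total 1060.

{North, Central}, total 1060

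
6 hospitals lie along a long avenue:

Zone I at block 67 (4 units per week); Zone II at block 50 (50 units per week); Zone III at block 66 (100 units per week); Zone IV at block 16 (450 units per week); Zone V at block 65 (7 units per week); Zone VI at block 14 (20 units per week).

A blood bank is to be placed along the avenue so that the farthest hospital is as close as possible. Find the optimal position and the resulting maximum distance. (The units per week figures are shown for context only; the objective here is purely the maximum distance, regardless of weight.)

The 1-center on a line is the midpoint of the two extreme points: leftmost at 14, rightmost at 67.
Optimal location = (14 + 67)/2 = 40.5; maximum distance = (67 − 14)/2 = 26.5.

location 40.5, max distance 26.5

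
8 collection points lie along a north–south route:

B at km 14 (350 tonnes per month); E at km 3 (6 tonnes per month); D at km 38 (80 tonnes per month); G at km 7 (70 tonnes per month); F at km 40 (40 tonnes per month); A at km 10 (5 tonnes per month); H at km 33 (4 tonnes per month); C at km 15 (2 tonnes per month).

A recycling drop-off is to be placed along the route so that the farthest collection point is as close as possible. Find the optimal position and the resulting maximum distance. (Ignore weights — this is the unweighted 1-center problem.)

The 1-center on a line is the midpoint of the two extreme points: leftmost at 3, rightmost at 40.
Optimal location = (3 + 40)/2 = 21.5; maximum distance = (40 − 3)/2 = 18.5.

location 21.5, max distance 18.5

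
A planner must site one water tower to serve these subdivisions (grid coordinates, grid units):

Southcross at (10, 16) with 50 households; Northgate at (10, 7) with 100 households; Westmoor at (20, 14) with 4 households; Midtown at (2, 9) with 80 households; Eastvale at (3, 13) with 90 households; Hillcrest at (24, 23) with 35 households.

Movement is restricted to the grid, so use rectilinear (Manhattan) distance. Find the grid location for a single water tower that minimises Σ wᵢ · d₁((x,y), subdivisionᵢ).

(10, 9)

Manhattan distance separates: Σwᵢ(|x−xᵢ|+|y−yᵢ|) = Σwᵢ|x−xᵢ| + Σwᵢ|y−yᵢ|, so x and y are optimised independently as 1-D weighted medians.
Total weight W = 359; half = 179.5.
x-coordinate, sorted with cumulative weight:
  x=2 (Midtown, w=80) cum 80
  x=3 (Eastvale, w=90) cum 170
  x=10 (Southcross, w=50) cum 220  ← median
  x=10 (Northgate, w=100) cum 320
  x=20 (Westmoor, w=4) cum 324
  x=24 (Hillcrest, w=35) cum 359
⇒ x* = 10
y-coordinate, sorted with cumulative weight:
  y=7 (Northgate, w=100) cum 100
  y=9 (Midtown, w=80) cum 180  ← median
  y=13 (Eastvale, w=90) cum 270
  y=14 (Westmoor, w=4) cum 274
  y=16 (Southcross, w=50) cum 324
  y=23 (Hillcrest, w=35) cum 359
⇒ y* = 9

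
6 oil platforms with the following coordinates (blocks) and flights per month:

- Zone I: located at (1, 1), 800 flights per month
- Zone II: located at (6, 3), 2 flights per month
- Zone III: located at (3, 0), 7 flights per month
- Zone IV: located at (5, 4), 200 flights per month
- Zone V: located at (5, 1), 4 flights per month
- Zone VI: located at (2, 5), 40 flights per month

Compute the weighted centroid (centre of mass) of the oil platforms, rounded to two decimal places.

(1.84, 1.72)

The minimiser of Σwᵢ‖p−pᵢ‖² is the weighted centroid p* = (Σwᵢpᵢ)/(Σwᵢ).
Σwᵢ = 1053.
Σwᵢxᵢ = 800·1 + 2·6 + 7·3 + 200·5 + 4·5 + 40·2 = 1933.
Σwᵢyᵢ = 800·1 + 2·3 + 7·0 + 200·4 + 4·1 + 40·5 = 1810.
x* = 1933/1053 = 1.84, y* = 1810/1053 = 1.72.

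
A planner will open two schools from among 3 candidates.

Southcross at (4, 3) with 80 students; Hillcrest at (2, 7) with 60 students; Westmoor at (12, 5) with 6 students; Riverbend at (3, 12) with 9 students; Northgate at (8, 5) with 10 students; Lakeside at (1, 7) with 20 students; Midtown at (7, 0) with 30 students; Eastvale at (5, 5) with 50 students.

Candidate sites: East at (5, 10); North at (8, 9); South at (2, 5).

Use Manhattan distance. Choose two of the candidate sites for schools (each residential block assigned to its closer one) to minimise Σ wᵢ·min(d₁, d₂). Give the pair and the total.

{East, South}, total 1106

Evaluate every pair (each demand assigned to the nearer of the two):
  {East, South}: total = 1106
  {North, South}: total = 1110
  {East, North}: total = 1814
Best pair: {East, South} with total 1106.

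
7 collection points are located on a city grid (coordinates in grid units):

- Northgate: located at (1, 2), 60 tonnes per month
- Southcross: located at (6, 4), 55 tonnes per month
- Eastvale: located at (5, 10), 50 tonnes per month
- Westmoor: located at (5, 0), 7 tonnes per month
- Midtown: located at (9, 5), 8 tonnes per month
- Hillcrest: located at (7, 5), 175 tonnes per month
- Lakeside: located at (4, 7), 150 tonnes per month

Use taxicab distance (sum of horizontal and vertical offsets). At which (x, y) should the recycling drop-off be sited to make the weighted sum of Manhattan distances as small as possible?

Manhattan distance separates: Σwᵢ(|x−xᵢ|+|y−yᵢ|) = Σwᵢ|x−xᵢ| + Σwᵢ|y−yᵢ|, so x and y are optimised independently as 1-D weighted medians.
Total weight W = 505; half = 252.5.
x-coordinate, sorted with cumulative weight:
  x=1 (Northgate, w=60) cum 60
  x=4 (Lakeside, w=150) cum 210
  x=5 (Eastvale, w=50) cum 260  ← median
  x=5 (Westmoor, w=7) cum 267
  x=6 (Southcross, w=55) cum 322
  x=7 (Hillcrest, w=175) cum 497
  x=9 (Midtown, w=8) cum 505
⇒ x* = 5
y-coordinate, sorted with cumulative weight:
  y=0 (Westmoor, w=7) cum 7
  y=2 (Northgate, w=60) cum 67
  y=4 (Southcross, w=55) cum 122
  y=5 (Midtown, w=8) cum 130
  y=5 (Hillcrest, w=175) cum 305  ← median
  y=7 (Lakeside, w=150) cum 455
  y=10 (Eastvale, w=50) cum 505
⇒ y* = 5

(5, 5)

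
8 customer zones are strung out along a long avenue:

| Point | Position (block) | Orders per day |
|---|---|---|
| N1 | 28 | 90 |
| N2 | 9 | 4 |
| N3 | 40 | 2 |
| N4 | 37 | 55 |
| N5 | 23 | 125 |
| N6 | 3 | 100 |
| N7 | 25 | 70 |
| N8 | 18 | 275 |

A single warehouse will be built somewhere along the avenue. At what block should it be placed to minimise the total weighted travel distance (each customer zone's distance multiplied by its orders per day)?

For a sum of weighted absolute distances on a line, the optimum is the weighted median (not the mean). Total weight W = 721; half-weight = 360.5.
Sort by position and accumulate weight:
  block 3 (N6, w=100) → cum 100
  block 9 (N2, w=4) → cum 104
  block 18 (N8, w=275) → cum 379  ≥ 360.5 → median here
  block 23 (N5, w=125) → cum 504
  block 25 (N7, w=70) → cum 574
  block 28 (N1, w=90) → cum 664
  block 37 (N4, w=55) → cum 719
  block 40 (N3, w=2) → cum 721
Optimal location: block 18.

x = 18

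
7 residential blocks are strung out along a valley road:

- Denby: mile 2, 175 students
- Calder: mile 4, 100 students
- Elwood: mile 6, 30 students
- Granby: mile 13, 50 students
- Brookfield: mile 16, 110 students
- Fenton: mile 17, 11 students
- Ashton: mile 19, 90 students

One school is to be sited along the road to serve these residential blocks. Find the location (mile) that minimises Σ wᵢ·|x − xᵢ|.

For a sum of weighted absolute distances on a line, the optimum is the weighted median (not the mean). Total weight W = 566; half-weight = 283.
Sort by position and accumulate weight:
  mile 2 (Denby, w=175) → cum 175
  mile 4 (Calder, w=100) → cum 275
  mile 6 (Elwood, w=30) → cum 305  ≥ 283 → median here
  mile 13 (Granby, w=50) → cum 355
  mile 16 (Brookfield, w=110) → cum 465
  mile 17 (Fenton, w=11) → cum 476
  mile 19 (Ashton, w=90) → cum 566
Optimal location: mile 6.

x = 6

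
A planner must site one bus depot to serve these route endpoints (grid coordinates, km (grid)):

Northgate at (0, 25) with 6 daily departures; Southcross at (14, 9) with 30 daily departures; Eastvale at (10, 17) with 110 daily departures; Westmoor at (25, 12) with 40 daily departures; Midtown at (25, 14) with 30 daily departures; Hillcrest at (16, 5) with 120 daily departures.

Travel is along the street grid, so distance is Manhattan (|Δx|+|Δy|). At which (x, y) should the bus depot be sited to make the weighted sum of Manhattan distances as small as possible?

Manhattan distance separates: Σwᵢ(|x−xᵢ|+|y−yᵢ|) = Σwᵢ|x−xᵢ| + Σwᵢ|y−yᵢ|, so x and y are optimised independently as 1-D weighted medians.
Total weight W = 336; half = 168.
x-coordinate, sorted with cumulative weight:
  x=0 (Northgate, w=6) cum 6
  x=10 (Eastvale, w=110) cum 116
  x=14 (Southcross, w=30) cum 146
  x=16 (Hillcrest, w=120) cum 266  ← median
  x=25 (Westmoor, w=40) cum 306
  x=25 (Midtown, w=30) cum 336
⇒ x* = 16
y-coordinate, sorted with cumulative weight:
  y=5 (Hillcrest, w=120) cum 120
  y=9 (Southcross, w=30) cum 150
  y=12 (Westmoor, w=40) cum 190  ← median
  y=14 (Midtown, w=30) cum 220
  y=17 (Eastvale, w=110) cum 330
  y=25 (Northgate, w=6) cum 336
⇒ y* = 12

(16, 12)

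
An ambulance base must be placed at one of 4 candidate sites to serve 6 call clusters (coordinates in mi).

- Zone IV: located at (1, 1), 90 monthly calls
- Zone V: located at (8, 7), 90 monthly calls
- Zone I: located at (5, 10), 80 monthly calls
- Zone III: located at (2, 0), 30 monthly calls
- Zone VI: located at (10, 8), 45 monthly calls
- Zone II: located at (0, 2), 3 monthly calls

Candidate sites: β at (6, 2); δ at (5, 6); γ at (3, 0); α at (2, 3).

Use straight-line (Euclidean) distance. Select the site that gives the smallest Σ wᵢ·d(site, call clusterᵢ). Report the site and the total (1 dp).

Total weighted distance at each candidate:
  β (6, 2): total = 2065.2
  δ (5, 6): total = 1643.7
  γ (3, 0): total = 2310.5
  α (2, 3): total = 1980.7
Minimum is at δ with total 1643.7 mi.

δ, total 1643.7 mi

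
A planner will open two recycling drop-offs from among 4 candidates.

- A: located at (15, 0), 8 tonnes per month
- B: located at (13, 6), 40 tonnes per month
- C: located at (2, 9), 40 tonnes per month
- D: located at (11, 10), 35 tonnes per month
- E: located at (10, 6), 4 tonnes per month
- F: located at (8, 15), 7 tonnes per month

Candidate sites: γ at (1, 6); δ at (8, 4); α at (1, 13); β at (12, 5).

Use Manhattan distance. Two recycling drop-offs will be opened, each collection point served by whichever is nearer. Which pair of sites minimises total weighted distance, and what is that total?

Evaluate every pair (each demand assigned to the nearer of the two):
  {γ, β}: total = 624
  {α, β}: total = 629
  {δ, β}: total = 883
  {γ, δ}: total = 936
  {δ, α}: total = 962
  {γ, α}: total = 1354
Best pair: {γ, β} with total 624.

{γ, β}, total 624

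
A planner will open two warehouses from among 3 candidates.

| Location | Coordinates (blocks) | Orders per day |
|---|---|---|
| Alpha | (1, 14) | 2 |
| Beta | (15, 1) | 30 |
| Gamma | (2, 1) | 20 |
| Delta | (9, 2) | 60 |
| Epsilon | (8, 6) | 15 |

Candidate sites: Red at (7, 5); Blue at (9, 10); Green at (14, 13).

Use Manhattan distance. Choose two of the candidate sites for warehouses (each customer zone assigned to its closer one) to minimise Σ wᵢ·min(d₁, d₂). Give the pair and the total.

{Red, Blue}, total 894

Evaluate every pair (each demand assigned to the nearer of the two):
  {Red, Blue}: total = 894
  {Red, Green}: total = 898
  {Blue, Green}: total = 1289
Best pair: {Red, Blue} with total 894.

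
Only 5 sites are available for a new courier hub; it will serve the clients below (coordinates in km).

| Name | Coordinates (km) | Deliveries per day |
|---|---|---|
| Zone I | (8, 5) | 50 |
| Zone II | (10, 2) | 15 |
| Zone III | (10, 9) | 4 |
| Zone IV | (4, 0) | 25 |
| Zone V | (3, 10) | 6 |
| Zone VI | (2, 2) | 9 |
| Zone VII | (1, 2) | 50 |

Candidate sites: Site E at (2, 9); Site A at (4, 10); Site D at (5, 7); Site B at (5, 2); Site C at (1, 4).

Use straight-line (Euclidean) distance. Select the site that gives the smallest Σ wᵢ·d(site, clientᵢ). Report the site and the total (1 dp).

Total weighted distance at each candidate:
  Site E (2, 9): total = 1207.5
  Site A (4, 10): total = 1251.9
  Site D (5, 7): total = 878.9
  Site B (5, 2): total = 653.9
  Site C (1, 4): total = 816.1
Minimum is at Site B with total 653.9 km.

Site B, total 653.9 km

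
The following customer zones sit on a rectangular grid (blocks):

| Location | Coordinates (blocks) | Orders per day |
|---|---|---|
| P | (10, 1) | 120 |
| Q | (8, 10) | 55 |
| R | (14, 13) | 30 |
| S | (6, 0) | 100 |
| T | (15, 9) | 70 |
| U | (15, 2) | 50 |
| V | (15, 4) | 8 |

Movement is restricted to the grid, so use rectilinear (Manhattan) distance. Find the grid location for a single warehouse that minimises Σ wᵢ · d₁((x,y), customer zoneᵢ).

(10, 1)

Manhattan distance separates: Σwᵢ(|x−xᵢ|+|y−yᵢ|) = Σwᵢ|x−xᵢ| + Σwᵢ|y−yᵢ|, so x and y are optimised independently as 1-D weighted medians.
Total weight W = 433; half = 216.5.
x-coordinate, sorted with cumulative weight:
  x=6 (S, w=100) cum 100
  x=8 (Q, w=55) cum 155
  x=10 (P, w=120) cum 275  ← median
  x=14 (R, w=30) cum 305
  x=15 (T, w=70) cum 375
  x=15 (U, w=50) cum 425
  x=15 (V, w=8) cum 433
⇒ x* = 10
y-coordinate, sorted with cumulative weight:
  y=0 (S, w=100) cum 100
  y=1 (P, w=120) cum 220  ← median
  y=2 (U, w=50) cum 270
  y=4 (V, w=8) cum 278
  y=9 (T, w=70) cum 348
  y=10 (Q, w=55) cum 403
  y=13 (R, w=30) cum 433
⇒ y* = 1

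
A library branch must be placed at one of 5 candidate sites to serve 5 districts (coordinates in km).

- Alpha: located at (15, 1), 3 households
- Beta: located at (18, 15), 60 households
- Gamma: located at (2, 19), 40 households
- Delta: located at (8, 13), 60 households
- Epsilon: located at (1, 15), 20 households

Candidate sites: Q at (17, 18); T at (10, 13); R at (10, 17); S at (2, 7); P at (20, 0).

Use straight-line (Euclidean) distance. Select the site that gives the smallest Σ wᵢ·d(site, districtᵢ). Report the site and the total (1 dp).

Total weighted distance at each candidate:
  Q (17, 18): total = 1785.7
  T (10, 13): total = 1238.2
  R (10, 17): total = 1327.6
  S (2, 7): total = 2266.6
  P (20, 0): total = 3515.8
Minimum is at T with total 1238.2 km.

T, total 1238.2 km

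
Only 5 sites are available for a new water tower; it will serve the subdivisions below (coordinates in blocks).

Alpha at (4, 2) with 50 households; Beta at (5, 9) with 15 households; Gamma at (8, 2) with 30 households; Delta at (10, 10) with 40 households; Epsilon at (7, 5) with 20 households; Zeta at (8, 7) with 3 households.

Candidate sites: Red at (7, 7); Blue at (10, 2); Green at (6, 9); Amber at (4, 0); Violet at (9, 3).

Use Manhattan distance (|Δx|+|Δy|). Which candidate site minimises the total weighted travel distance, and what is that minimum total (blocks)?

Red, total 923 blocks

Total weighted distance at each candidate:
  Red (7, 7): total = 923
  Blue (10, 2): total = 1001
  Green (6, 9): total = 1047
  Amber (4, 0): total = 1263
  Violet (9, 3): total = 925
Minimum is at Red with total 923 blocks.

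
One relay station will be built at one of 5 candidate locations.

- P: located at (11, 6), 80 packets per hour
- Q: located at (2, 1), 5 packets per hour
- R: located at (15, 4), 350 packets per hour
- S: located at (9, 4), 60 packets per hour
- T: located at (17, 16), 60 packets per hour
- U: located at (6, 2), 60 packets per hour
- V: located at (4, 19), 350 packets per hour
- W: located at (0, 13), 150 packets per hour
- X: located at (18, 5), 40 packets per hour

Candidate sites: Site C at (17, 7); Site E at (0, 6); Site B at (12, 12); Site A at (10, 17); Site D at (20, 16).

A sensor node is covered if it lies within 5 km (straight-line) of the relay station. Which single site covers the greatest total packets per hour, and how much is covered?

Site C, covering 390

Coverage radius r = 5 km; a point is covered iff (Δx)²+(Δy)² ≤ 5² = 25.
  Site C (17, 7): covers {R, X} → 390
  Site E (0, 6): covers {none} → 0
  Site B (12, 12): covers {none} → 0
  Site A (10, 17): covers {none} → 0
  Site D (20, 16): covers {T} → 60
Maximum coverage at Site C: 390 packets per hour.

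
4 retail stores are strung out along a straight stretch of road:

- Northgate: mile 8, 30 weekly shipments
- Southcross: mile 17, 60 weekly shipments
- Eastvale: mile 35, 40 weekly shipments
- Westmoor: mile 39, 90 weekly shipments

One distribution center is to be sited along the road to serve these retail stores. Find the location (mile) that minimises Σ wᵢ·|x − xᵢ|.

For a sum of weighted absolute distances on a line, the optimum is the weighted median (not the mean). Total weight W = 220; half-weight = 110.
Sort by position and accumulate weight:
  mile 8 (Northgate, w=30) → cum 30
  mile 17 (Southcross, w=60) → cum 90
  mile 35 (Eastvale, w=40) → cum 130  ≥ 110 → median here
  mile 39 (Westmoor, w=90) → cum 220
Optimal location: mile 35.

x = 35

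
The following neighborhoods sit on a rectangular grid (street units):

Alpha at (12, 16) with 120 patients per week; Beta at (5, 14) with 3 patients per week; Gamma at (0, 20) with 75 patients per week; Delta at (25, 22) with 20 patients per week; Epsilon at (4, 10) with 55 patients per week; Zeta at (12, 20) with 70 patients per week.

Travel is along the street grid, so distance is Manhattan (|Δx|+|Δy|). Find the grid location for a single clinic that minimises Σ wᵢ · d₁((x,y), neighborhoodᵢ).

(12, 16)

Manhattan distance separates: Σwᵢ(|x−xᵢ|+|y−yᵢ|) = Σwᵢ|x−xᵢ| + Σwᵢ|y−yᵢ|, so x and y are optimised independently as 1-D weighted medians.
Total weight W = 343; half = 171.5.
x-coordinate, sorted with cumulative weight:
  x=0 (Gamma, w=75) cum 75
  x=4 (Epsilon, w=55) cum 130
  x=5 (Beta, w=3) cum 133
  x=12 (Alpha, w=120) cum 253  ← median
  x=12 (Zeta, w=70) cum 323
  x=25 (Delta, w=20) cum 343
⇒ x* = 12
y-coordinate, sorted with cumulative weight:
  y=10 (Epsilon, w=55) cum 55
  y=14 (Beta, w=3) cum 58
  y=16 (Alpha, w=120) cum 178  ← median
  y=20 (Gamma, w=75) cum 253
  y=20 (Zeta, w=70) cum 323
  y=22 (Delta, w=20) cum 343
⇒ y* = 16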